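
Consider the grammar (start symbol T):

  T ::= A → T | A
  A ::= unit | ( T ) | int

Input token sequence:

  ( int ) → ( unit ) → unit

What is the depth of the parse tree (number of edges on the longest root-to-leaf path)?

5

[T [A ( [T [A int]] )] → [T [A ( [T [A unit]] )] → [T [A unit]]]]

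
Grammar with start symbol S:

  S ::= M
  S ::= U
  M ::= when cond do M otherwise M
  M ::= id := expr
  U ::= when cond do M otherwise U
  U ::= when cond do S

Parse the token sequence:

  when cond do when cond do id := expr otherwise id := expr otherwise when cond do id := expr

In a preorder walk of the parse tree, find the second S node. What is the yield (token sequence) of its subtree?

[S [U when cond do [M when cond do [M id := expr] otherwise [M id := expr]] otherwise [U when cond do [S [M id := expr]]]]]

id := expr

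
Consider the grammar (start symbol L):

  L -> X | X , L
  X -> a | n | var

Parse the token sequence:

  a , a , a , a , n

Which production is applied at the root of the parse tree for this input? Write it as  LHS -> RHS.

L -> X , L

[L [X a] , [L [X a] , [L [X a] , [L [X a] , [L [X n]]]]]]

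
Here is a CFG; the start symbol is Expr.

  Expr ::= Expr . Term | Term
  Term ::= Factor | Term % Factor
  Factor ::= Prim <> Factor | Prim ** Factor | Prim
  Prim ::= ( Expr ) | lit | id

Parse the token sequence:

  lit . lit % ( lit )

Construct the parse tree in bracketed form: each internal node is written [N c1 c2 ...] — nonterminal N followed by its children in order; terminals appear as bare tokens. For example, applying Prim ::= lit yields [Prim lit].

[Expr [Expr [Term [Factor [Prim lit]]]] . [Term [Term [Factor [Prim lit]]] % [Factor [Prim ( [Expr [Term [Factor [Prim lit]]]] )]]]]

Expr
Expr . Term
Term . Term
Factor . Term
Prim . Term
lit . Term
lit . Term % Factor
lit . Factor % Factor
lit . Prim % Factor
lit . lit % Factor
lit . lit % Prim
lit . lit % ( Expr )
lit . lit % ( Term )
lit . lit % ( Factor )
lit . lit % ( Prim )
lit . lit % ( lit )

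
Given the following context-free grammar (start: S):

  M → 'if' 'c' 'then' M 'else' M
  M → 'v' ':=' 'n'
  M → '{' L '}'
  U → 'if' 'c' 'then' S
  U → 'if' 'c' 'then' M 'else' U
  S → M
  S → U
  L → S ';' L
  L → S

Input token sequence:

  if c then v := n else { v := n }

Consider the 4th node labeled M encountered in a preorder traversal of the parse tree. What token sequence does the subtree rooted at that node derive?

v := n

[S [M if c then [M v := n] else [M { [L [S [M v := n]]] }]]]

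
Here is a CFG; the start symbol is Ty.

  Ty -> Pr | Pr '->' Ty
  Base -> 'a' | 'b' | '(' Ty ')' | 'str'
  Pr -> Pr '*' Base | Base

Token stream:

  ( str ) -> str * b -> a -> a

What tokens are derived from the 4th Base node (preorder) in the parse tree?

[Ty [Pr [Base ( [Ty [Pr [Base str]]] )]] -> [Ty [Pr [Pr [Base str]] * [Base b]] -> [Ty [Pr [Base a]] -> [Ty [Pr [Base a]]]]]]

b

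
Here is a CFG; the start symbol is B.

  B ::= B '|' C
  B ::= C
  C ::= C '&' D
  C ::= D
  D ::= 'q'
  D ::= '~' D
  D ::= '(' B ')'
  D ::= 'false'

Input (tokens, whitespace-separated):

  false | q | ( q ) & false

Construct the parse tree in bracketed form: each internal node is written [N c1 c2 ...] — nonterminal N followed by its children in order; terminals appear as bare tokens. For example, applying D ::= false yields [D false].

B
B | C
B | C | C
C | C | C
D | C | C
false | C | C
false | D | C
false | q | C
false | q | C & D
false | q | D & D
false | q | ( B ) & D
false | q | ( C ) & D
false | q | ( D ) & D
false | q | ( q ) & D
false | q | ( q ) & false

[B [B [B [C [D false]]] | [C [D q]]] | [C [C [D ( [B [C [D q]]] )]] & [D false]]]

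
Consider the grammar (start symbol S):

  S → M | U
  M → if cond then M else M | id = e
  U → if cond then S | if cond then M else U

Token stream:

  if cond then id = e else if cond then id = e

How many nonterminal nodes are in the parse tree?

6

[S [U if cond then [M id = e] else [U if cond then [S [M id = e]]]]]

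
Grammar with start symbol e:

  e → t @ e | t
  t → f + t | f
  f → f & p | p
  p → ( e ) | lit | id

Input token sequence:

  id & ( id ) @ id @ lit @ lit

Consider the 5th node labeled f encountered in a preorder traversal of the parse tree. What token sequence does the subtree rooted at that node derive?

[e [t [f [f [p id]] & [p ( [e [t [f [p id]]]] )]]] @ [e [t [f [p id]]] @ [e [t [f [p lit]]] @ [e [t [f [p lit]]]]]]]

lit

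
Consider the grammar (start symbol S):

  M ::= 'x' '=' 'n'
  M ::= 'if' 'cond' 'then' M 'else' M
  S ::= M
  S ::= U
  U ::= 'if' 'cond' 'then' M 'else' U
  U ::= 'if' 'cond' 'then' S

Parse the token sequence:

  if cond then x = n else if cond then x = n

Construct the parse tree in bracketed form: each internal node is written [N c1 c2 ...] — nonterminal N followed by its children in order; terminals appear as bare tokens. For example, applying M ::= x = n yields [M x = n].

S
U
if cond then M else U
if cond then x = n else U
if cond then x = n else if cond then S
if cond then x = n else if cond then M
if cond then x = n else if cond then x = n

[S [U if cond then [M x = n] else [U if cond then [S [M x = n]]]]]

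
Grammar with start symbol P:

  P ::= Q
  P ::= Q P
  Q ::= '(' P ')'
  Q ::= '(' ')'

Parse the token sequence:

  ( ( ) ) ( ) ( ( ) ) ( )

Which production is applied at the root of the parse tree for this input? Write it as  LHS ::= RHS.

[P [Q ( [P [Q ( )]] )] [P [Q ( )] [P [Q ( [P [Q ( )]] )] [P [Q ( )]]]]]

P ::= Q P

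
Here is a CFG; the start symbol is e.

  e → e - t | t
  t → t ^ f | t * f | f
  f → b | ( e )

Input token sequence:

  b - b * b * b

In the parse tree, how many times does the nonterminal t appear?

[e [e [t [f b]]] - [t [t [t [f b]] * [f b]] * [f b]]]

4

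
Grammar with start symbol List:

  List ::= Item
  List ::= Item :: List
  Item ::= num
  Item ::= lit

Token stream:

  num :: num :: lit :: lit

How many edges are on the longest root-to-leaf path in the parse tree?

[List [Item num] :: [List [Item num] :: [List [Item lit] :: [List [Item lit]]]]]

5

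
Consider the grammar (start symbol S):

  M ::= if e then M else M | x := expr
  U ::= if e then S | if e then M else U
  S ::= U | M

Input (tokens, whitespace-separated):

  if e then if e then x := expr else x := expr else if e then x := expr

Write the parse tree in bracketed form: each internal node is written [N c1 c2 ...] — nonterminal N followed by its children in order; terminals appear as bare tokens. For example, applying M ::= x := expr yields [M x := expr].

[S [U if e then [M if e then [M x := expr] else [M x := expr]] else [U if e then [S [M x := expr]]]]]

S
U
if e then M else U
if e then if e then M else M else U
if e then if e then x := expr else M else U
if e then if e then x := expr else x := expr else U
if e then if e then x := expr else x := expr else if e then S
if e then if e then x := expr else x := expr else if e then M
if e then if e then x := expr else x := expr else if e then x := expr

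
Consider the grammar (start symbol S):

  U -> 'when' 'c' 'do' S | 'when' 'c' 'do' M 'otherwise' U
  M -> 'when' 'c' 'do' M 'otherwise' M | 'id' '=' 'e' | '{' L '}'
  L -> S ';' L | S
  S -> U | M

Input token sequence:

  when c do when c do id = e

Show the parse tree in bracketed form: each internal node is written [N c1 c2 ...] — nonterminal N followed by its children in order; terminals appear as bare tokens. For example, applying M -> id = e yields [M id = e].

[S [U when c do [S [U when c do [S [M id = e]]]]]]

S
U
when c do S
when c do U
when c do when c do S
when c do when c do M
when c do when c do id = e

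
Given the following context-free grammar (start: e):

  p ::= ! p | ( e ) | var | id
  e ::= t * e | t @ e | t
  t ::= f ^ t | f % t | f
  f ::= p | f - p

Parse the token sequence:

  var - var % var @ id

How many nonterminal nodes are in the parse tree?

[e [t [f [f [p var]] - [p var]] % [t [f [p var]]]] @ [e [t [f [p id]]]]]

13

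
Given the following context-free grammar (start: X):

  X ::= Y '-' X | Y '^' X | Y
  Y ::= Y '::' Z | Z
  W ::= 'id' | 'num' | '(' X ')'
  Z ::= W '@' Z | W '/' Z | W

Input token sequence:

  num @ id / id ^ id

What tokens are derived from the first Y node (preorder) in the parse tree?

num @ id / id

[X [Y [Z [W num] @ [Z [W id] / [Z [W id]]]]] ^ [X [Y [Z [W id]]]]]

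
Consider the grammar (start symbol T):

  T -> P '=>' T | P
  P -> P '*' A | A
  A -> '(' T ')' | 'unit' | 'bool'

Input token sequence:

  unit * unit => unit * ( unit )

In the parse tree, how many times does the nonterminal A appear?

5

[T [P [P [A unit]] * [A unit]] => [T [P [P [A unit]] * [A ( [T [P [A unit]]] )]]]]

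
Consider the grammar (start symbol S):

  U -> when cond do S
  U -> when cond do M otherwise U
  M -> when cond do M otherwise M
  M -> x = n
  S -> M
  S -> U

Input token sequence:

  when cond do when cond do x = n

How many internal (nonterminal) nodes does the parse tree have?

[S [U when cond do [S [U when cond do [S [M x = n]]]]]]

6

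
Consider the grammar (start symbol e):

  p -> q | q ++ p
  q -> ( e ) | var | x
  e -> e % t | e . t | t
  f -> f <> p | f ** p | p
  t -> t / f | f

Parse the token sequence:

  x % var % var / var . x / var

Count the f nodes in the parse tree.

[e [e [e [e [t [f [p [q x]]]]] % [t [f [p [q var]]]]] % [t [t [f [p [q var]]]] / [f [p [q var]]]]] . [t [t [f [p [q x]]]] / [f [p [q var]]]]]

6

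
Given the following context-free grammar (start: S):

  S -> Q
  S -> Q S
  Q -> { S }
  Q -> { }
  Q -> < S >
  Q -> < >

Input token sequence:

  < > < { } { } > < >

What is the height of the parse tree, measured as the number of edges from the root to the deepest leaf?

6

[S [Q < >] [S [Q < [S [Q { }] [S [Q { }]]] >] [S [Q < >]]]]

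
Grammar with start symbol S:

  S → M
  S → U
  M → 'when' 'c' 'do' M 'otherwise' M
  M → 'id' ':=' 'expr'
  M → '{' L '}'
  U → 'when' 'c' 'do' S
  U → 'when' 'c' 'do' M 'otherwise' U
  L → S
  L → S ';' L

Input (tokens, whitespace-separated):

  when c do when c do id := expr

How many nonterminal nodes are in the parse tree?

6

[S [U when c do [S [U when c do [S [M id := expr]]]]]]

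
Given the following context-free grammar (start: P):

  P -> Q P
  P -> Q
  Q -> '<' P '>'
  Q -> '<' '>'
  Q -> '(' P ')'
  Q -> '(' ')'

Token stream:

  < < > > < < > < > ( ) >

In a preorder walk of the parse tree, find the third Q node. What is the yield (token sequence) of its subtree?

< < > < > ( ) >

[P [Q < [P [Q < >]] >] [P [Q < [P [Q < >] [P [Q < >] [P [Q ( )]]]] >]]]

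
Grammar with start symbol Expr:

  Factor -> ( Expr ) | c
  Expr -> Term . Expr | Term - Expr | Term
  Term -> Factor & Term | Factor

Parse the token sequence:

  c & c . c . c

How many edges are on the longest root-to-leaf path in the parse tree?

5

[Expr [Term [Factor c] & [Term [Factor c]]] . [Expr [Term [Factor c]] . [Expr [Term [Factor c]]]]]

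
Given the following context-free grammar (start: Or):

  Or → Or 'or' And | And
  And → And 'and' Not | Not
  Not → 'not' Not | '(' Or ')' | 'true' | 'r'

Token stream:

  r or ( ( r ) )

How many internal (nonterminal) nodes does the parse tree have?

[Or [Or [And [Not r]]] or [And [Not ( [Or [And [Not ( [Or [And [Not r]]] )]]] )]]]

12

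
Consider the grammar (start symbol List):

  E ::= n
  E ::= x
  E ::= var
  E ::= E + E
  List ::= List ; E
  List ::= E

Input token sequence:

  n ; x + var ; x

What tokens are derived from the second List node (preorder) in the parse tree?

n ; x + var

[List [List [List [E n]] ; [E [E x] + [E var]]] ; [E x]]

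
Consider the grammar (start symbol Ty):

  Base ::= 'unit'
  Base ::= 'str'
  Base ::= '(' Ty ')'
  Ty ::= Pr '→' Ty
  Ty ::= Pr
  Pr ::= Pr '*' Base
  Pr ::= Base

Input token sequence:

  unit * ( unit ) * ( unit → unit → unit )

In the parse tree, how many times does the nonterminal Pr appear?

[Ty [Pr [Pr [Pr [Base unit]] * [Base ( [Ty [Pr [Base unit]]] )]] * [Base ( [Ty [Pr [Base unit]] → [Ty [Pr [Base unit]] → [Ty [Pr [Base unit]]]]] )]]]

7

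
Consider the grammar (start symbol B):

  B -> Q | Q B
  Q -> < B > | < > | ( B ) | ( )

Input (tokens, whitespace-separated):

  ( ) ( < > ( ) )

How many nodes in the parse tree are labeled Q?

4

[B [Q ( )] [B [Q ( [B [Q < >] [B [Q ( )]]] )]]]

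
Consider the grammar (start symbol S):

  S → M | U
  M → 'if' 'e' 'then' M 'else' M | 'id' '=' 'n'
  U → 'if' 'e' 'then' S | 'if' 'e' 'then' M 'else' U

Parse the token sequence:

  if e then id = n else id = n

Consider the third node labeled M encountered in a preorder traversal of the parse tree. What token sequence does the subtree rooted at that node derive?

id = n

[S [M if e then [M id = n] else [M id = n]]]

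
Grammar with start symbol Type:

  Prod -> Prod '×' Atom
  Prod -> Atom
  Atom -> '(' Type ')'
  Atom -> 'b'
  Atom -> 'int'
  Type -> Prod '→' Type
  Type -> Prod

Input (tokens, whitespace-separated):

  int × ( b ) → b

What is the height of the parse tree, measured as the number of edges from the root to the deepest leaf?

6

[Type [Prod [Prod [Atom int]] × [Atom ( [Type [Prod [Atom b]]] )]] → [Type [Prod [Atom b]]]]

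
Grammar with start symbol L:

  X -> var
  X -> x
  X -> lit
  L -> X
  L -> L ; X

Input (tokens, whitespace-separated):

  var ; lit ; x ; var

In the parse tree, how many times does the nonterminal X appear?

[L [L [L [L [X var]] ; [X lit]] ; [X x]] ; [X var]]

4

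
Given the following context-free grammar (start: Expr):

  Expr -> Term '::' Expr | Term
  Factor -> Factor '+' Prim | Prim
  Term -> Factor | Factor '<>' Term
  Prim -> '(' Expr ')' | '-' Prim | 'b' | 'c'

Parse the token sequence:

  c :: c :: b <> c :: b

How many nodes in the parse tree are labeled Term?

[Expr [Term [Factor [Prim c]]] :: [Expr [Term [Factor [Prim c]]] :: [Expr [Term [Factor [Prim b]] <> [Term [Factor [Prim c]]]] :: [Expr [Term [Factor [Prim b]]]]]]]

5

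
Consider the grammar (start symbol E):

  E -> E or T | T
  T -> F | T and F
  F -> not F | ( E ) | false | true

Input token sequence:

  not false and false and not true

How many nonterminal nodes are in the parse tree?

9

[E [T [T [T [F not [F false]]] and [F false]] and [F not [F true]]]]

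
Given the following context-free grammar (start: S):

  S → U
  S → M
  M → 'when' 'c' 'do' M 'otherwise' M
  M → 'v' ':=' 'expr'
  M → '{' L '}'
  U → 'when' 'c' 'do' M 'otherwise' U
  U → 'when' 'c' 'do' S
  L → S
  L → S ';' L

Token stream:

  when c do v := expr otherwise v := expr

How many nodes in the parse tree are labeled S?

[S [M when c do [M v := expr] otherwise [M v := expr]]]

1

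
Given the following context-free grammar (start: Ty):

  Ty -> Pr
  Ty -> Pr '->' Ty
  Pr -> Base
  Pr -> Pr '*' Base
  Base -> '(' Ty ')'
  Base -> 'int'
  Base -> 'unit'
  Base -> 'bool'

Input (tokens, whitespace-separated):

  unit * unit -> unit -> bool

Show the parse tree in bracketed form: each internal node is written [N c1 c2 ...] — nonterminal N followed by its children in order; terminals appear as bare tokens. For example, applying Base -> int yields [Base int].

Ty
Pr -> Ty
Pr * Base -> Ty
Base * Base -> Ty
unit * Base -> Ty
unit * unit -> Ty
unit * unit -> Pr -> Ty
unit * unit -> Base -> Ty
unit * unit -> unit -> Ty
unit * unit -> unit -> Pr
unit * unit -> unit -> Base
unit * unit -> unit -> bool

[Ty [Pr [Pr [Base unit]] * [Base unit]] -> [Ty [Pr [Base unit]] -> [Ty [Pr [Base bool]]]]]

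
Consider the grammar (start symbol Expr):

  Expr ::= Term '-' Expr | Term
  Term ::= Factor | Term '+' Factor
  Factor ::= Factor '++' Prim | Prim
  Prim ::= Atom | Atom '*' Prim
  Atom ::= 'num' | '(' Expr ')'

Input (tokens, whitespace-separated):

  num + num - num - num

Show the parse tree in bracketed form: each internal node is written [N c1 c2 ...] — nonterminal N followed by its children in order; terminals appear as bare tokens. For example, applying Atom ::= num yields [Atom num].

Expr
Term - Expr
Term + Factor - Expr
Factor + Factor - Expr
Prim + Factor - Expr
Atom + Factor - Expr
num + Factor - Expr
num + Prim - Expr
num + Atom - Expr
num + num - Expr
num + num - Term - Expr
num + num - Factor - Expr
num + num - Prim - Expr
num + num - Atom - Expr
num + num - num - Expr
num + num - num - Term
num + num - num - Factor
num + num - num - Prim
num + num - num - Atom
num + num - num - num

[Expr [Term [Term [Factor [Prim [Atom num]]]] + [Factor [Prim [Atom num]]]] - [Expr [Term [Factor [Prim [Atom num]]]] - [Expr [Term [Factor [Prim [Atom num]]]]]]]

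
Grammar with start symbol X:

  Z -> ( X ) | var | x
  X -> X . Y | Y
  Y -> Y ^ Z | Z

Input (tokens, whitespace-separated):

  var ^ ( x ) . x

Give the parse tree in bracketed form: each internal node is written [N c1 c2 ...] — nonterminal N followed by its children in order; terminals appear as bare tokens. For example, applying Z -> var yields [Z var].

X
X . Y
Y . Y
Y ^ Z . Y
Z ^ Z . Y
var ^ Z . Y
var ^ ( X ) . Y
var ^ ( Y ) . Y
var ^ ( Z ) . Y
var ^ ( x ) . Y
var ^ ( x ) . Z
var ^ ( x ) . x

[X [X [Y [Y [Z var]] ^ [Z ( [X [Y [Z x]]] )]]] . [Y [Z x]]]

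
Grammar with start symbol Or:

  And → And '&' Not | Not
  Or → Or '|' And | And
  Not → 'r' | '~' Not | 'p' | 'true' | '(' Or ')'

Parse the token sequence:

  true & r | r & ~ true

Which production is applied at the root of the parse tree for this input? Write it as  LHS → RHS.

[Or [Or [And [And [Not true]] & [Not r]]] | [And [And [Not r]] & [Not ~ [Not true]]]]

Or → Or '|' And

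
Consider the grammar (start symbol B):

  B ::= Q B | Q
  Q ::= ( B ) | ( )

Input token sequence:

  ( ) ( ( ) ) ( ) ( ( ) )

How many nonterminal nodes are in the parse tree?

12

[B [Q ( )] [B [Q ( [B [Q ( )]] )] [B [Q ( )] [B [Q ( [B [Q ( )]] )]]]]]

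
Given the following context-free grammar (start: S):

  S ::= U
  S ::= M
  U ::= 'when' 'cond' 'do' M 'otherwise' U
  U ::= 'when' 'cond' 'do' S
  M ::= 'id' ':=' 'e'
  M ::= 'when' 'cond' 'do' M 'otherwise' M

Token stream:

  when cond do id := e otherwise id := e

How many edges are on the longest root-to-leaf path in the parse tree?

3

[S [M when cond do [M id := e] otherwise [M id := e]]]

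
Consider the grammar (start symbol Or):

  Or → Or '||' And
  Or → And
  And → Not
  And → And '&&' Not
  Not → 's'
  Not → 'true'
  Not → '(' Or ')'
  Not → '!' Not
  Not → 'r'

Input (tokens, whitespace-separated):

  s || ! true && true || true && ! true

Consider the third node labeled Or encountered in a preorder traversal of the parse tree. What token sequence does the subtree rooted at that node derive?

s

[Or [Or [Or [And [Not s]]] || [And [And [Not ! [Not true]]] && [Not true]]] || [And [And [Not true]] && [Not ! [Not true]]]]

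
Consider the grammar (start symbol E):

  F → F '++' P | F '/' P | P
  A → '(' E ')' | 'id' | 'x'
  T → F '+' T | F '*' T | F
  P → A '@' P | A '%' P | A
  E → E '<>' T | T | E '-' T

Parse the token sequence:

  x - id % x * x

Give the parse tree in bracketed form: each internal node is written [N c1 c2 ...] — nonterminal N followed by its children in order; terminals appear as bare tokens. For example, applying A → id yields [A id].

[E [E [T [F [P [A x]]]]] - [T [F [P [A id] % [P [A x]]]] * [T [F [P [A x]]]]]]

E
E - T
T - T
F - T
P - T
A - T
x - T
x - F * T
x - P * T
x - A % P * T
x - id % P * T
x - id % A * T
x - id % x * T
x - id % x * F
x - id % x * P
x - id % x * A
x - id % x * x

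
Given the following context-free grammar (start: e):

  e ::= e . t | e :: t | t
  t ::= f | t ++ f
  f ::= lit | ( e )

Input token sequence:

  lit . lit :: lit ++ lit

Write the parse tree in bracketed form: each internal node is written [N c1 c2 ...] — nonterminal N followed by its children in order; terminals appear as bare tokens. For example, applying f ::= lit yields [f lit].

e
e :: t
e . t :: t
t . t :: t
f . t :: t
lit . t :: t
lit . f :: t
lit . lit :: t
lit . lit :: t ++ f
lit . lit :: f ++ f
lit . lit :: lit ++ f
lit . lit :: lit ++ lit

[e [e [e [t [f lit]]] . [t [f lit]]] :: [t [t [f lit]] ++ [f lit]]]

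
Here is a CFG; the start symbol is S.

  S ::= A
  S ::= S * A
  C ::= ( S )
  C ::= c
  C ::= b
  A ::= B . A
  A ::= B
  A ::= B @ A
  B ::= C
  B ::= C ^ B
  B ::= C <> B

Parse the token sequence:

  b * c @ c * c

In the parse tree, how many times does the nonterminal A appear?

4

[S [S [S [A [B [C b]]]] * [A [B [C c]] @ [A [B [C c]]]]] * [A [B [C c]]]]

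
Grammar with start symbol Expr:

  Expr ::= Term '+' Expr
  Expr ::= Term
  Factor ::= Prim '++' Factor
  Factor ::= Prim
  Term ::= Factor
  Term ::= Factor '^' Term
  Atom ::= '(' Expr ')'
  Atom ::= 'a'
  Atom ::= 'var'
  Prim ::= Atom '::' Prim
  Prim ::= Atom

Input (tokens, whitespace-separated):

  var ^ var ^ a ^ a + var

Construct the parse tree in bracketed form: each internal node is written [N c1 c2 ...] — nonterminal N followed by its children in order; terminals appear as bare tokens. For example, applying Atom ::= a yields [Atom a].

Expr
Term + Expr
Factor ^ Term + Expr
Prim ^ Term + Expr
Atom ^ Term + Expr
var ^ Term + Expr
var ^ Factor ^ Term + Expr
var ^ Prim ^ Term + Expr
var ^ Atom ^ Term + Expr
var ^ var ^ Term + Expr
var ^ var ^ Factor ^ Term + Expr
var ^ var ^ Prim ^ Term + Expr
var ^ var ^ Atom ^ Term + Expr
var ^ var ^ a ^ Term + Expr
var ^ var ^ a ^ Factor + Expr
var ^ var ^ a ^ Prim + Expr
var ^ var ^ a ^ Atom + Expr
var ^ var ^ a ^ a + Expr
var ^ var ^ a ^ a + Term
var ^ var ^ a ^ a + Factor
var ^ var ^ a ^ a + Prim
var ^ var ^ a ^ a + Atom
var ^ var ^ a ^ a + var

[Expr [Term [Factor [Prim [Atom var]]] ^ [Term [Factor [Prim [Atom var]]] ^ [Term [Factor [Prim [Atom a]]] ^ [Term [Factor [Prim [Atom a]]]]]]] + [Expr [Term [Factor [Prim [Atom var]]]]]]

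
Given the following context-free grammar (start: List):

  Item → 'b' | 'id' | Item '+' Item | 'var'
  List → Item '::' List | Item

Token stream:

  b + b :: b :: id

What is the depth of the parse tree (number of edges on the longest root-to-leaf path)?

[List [Item [Item b] + [Item b]] :: [List [Item b] :: [List [Item id]]]]

4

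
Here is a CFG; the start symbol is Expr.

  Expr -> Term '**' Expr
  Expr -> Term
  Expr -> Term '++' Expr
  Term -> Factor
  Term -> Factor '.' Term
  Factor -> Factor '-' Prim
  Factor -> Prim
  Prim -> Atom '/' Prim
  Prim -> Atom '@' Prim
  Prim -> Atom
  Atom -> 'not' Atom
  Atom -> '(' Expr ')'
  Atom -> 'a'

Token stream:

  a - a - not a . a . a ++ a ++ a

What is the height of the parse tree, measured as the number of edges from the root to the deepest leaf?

[Expr [Term [Factor [Factor [Factor [Prim [Atom a]]] - [Prim [Atom a]]] - [Prim [Atom not [Atom a]]]] . [Term [Factor [Prim [Atom a]]] . [Term [Factor [Prim [Atom a]]]]]] ++ [Expr [Term [Factor [Prim [Atom a]]]] ++ [Expr [Term [Factor [Prim [Atom a]]]]]]]

7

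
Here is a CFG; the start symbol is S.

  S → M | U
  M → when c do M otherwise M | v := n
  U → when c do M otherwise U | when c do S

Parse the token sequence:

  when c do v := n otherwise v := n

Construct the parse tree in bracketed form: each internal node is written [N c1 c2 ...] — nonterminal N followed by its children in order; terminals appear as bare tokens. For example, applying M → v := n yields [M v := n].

S
M
when c do M otherwise M
when c do v := n otherwise M
when c do v := n otherwise v := n

[S [M when c do [M v := n] otherwise [M v := n]]]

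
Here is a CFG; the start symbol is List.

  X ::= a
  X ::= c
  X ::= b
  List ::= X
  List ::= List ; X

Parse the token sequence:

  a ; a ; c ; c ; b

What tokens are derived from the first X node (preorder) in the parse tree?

[List [List [List [List [List [X a]] ; [X a]] ; [X c]] ; [X c]] ; [X b]]

a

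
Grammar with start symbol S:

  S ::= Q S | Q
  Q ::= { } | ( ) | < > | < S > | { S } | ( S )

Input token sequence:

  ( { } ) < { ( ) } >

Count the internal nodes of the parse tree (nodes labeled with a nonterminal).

[S [Q ( [S [Q { }]] )] [S [Q < [S [Q { [S [Q ( )]] }]] >]]]

10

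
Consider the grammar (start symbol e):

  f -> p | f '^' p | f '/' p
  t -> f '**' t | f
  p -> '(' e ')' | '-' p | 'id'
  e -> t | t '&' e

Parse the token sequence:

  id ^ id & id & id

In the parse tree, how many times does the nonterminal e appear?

3

[e [t [f [f [p id]] ^ [p id]]] & [e [t [f [p id]]] & [e [t [f [p id]]]]]]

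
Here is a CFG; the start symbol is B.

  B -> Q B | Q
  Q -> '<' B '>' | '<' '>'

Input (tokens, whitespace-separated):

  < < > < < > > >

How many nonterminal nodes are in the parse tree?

[B [Q < [B [Q < >] [B [Q < [B [Q < >]] >]]] >]]

8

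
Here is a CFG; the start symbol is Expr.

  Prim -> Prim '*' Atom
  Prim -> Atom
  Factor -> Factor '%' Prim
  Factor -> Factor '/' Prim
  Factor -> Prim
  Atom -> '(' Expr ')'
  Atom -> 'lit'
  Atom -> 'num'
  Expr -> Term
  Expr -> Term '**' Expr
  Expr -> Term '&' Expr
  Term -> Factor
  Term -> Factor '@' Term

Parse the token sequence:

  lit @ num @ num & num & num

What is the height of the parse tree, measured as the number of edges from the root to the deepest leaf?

7

[Expr [Term [Factor [Prim [Atom lit]]] @ [Term [Factor [Prim [Atom num]]] @ [Term [Factor [Prim [Atom num]]]]]] & [Expr [Term [Factor [Prim [Atom num]]]] & [Expr [Term [Factor [Prim [Atom num]]]]]]]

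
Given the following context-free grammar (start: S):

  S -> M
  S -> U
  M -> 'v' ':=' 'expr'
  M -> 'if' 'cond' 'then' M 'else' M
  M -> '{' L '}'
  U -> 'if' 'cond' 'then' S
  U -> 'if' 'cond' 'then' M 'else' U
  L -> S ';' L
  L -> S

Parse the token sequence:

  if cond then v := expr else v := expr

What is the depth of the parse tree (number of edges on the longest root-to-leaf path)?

[S [M if cond then [M v := expr] else [M v := expr]]]

3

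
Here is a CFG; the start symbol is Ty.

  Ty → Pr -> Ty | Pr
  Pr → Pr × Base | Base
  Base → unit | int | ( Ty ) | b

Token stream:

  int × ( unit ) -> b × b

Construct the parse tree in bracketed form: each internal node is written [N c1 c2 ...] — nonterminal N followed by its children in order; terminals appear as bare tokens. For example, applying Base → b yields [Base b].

[Ty [Pr [Pr [Base int]] × [Base ( [Ty [Pr [Base unit]]] )]] -> [Ty [Pr [Pr [Base b]] × [Base b]]]]

Ty
Pr -> Ty
Pr × Base -> Ty
Base × Base -> Ty
int × Base -> Ty
int × ( Ty ) -> Ty
int × ( Pr ) -> Ty
int × ( Base ) -> Ty
int × ( unit ) -> Ty
int × ( unit ) -> Pr
int × ( unit ) -> Pr × Base
int × ( unit ) -> Base × Base
int × ( unit ) -> b × Base
int × ( unit ) -> b × b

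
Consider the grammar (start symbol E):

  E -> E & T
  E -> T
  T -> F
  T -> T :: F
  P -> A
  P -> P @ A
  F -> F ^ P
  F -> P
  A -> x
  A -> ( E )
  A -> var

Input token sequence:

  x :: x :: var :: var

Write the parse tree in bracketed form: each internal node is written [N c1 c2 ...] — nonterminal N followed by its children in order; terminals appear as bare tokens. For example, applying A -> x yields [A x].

[E [T [T [T [T [F [P [A x]]]] :: [F [P [A x]]]] :: [F [P [A var]]]] :: [F [P [A var]]]]]

E
T
T :: F
T :: F :: F
T :: F :: F :: F
F :: F :: F :: F
P :: F :: F :: F
A :: F :: F :: F
x :: F :: F :: F
x :: P :: F :: F
x :: A :: F :: F
x :: x :: F :: F
x :: x :: P :: F
x :: x :: A :: F
x :: x :: var :: F
x :: x :: var :: P
x :: x :: var :: A
x :: x :: var :: var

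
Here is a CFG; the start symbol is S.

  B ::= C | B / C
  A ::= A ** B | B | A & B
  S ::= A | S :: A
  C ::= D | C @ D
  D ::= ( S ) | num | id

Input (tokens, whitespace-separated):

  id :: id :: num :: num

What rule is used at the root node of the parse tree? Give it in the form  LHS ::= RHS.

S ::= S :: A

[S [S [S [S [A [B [C [D id]]]]] :: [A [B [C [D id]]]]] :: [A [B [C [D num]]]]] :: [A [B [C [D num]]]]]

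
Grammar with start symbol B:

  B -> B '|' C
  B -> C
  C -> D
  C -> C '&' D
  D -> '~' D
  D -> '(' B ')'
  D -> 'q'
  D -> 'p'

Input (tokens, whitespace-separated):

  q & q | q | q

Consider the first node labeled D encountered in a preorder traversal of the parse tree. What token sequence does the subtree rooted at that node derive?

[B [B [B [C [C [D q]] & [D q]]] | [C [D q]]] | [C [D q]]]

q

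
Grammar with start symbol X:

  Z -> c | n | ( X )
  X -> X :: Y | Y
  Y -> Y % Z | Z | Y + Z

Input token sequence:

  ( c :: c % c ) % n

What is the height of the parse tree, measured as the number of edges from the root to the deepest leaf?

8

[X [Y [Y [Z ( [X [X [Y [Z c]]] :: [Y [Y [Z c]] % [Z c]]] )]] % [Z n]]]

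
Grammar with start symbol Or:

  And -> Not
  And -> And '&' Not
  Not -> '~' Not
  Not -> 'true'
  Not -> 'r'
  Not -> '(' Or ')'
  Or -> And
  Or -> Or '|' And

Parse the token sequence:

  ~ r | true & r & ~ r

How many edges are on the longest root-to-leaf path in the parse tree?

[Or [Or [And [Not ~ [Not r]]]] | [And [And [And [Not true]] & [Not r]] & [Not ~ [Not r]]]]

5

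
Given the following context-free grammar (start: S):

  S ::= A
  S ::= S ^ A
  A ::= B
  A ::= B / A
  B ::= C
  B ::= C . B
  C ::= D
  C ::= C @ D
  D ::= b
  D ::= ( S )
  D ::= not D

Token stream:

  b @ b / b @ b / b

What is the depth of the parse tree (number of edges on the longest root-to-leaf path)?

7

[S [A [B [C [C [D b]] @ [D b]]] / [A [B [C [C [D b]] @ [D b]]] / [A [B [C [D b]]]]]]]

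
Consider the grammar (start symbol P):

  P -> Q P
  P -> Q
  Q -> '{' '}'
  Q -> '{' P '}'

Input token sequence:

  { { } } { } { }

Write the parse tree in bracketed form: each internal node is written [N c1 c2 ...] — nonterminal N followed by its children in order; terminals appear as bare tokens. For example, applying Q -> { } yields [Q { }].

P
Q P
{ P } P
{ Q } P
{ { } } P
{ { } } Q P
{ { } } { } P
{ { } } { } Q
{ { } } { } { }

[P [Q { [P [Q { }]] }] [P [Q { }] [P [Q { }]]]]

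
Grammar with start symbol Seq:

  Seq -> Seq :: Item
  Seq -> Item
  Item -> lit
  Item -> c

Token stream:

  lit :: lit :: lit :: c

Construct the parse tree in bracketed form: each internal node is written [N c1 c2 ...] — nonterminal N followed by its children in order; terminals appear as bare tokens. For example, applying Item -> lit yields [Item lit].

[Seq [Seq [Seq [Seq [Item lit]] :: [Item lit]] :: [Item lit]] :: [Item c]]

Seq
Seq :: Item
Seq :: Item :: Item
Seq :: Item :: Item :: Item
Item :: Item :: Item :: Item
lit :: Item :: Item :: Item
lit :: lit :: Item :: Item
lit :: lit :: lit :: Item
lit :: lit :: lit :: c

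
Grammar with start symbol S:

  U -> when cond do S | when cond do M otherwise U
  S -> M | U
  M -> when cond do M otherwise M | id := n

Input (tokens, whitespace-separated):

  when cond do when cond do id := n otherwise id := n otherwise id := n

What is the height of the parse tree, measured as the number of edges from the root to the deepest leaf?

[S [M when cond do [M when cond do [M id := n] otherwise [M id := n]] otherwise [M id := n]]]

4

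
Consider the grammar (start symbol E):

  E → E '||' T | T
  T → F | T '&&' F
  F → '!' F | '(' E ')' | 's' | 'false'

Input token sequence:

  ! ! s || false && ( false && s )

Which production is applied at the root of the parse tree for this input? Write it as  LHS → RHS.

E → E '||' T

[E [E [T [F ! [F ! [F s]]]]] || [T [T [F false]] && [F ( [E [T [T [F false]] && [F s]]] )]]]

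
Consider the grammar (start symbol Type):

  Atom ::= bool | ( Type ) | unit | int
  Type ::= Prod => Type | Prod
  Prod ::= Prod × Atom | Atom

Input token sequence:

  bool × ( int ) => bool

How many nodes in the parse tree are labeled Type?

3

[Type [Prod [Prod [Atom bool]] × [Atom ( [Type [Prod [Atom int]]] )]] => [Type [Prod [Atom bool]]]]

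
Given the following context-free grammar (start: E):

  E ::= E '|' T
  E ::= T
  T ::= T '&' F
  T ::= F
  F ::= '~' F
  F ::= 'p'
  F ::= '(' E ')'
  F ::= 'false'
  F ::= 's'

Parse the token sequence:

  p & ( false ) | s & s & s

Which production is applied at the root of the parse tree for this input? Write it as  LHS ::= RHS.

[E [E [T [T [F p]] & [F ( [E [T [F false]]] )]]] | [T [T [T [F s]] & [F s]] & [F s]]]

E ::= E '|' T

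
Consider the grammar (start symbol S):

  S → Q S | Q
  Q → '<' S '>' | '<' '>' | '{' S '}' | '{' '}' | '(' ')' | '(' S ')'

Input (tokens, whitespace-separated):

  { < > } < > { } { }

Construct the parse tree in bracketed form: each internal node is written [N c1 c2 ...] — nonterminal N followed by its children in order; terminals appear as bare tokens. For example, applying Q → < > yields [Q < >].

S
Q S
{ S } S
{ Q } S
{ < > } S
{ < > } Q S
{ < > } < > S
{ < > } < > Q S
{ < > } < > { } S
{ < > } < > { } Q
{ < > } < > { } { }

[S [Q { [S [Q < >]] }] [S [Q < >] [S [Q { }] [S [Q { }]]]]]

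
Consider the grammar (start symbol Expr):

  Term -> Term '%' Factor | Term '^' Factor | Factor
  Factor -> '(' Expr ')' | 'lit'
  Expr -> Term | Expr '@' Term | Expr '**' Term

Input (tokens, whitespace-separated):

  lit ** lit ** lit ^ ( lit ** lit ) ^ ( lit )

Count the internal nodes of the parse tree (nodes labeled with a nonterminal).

22

[Expr [Expr [Expr [Term [Factor lit]]] ** [Term [Factor lit]]] ** [Term [Term [Term [Factor lit]] ^ [Factor ( [Expr [Expr [Term [Factor lit]]] ** [Term [Factor lit]]] )]] ^ [Factor ( [Expr [Term [Factor lit]]] )]]]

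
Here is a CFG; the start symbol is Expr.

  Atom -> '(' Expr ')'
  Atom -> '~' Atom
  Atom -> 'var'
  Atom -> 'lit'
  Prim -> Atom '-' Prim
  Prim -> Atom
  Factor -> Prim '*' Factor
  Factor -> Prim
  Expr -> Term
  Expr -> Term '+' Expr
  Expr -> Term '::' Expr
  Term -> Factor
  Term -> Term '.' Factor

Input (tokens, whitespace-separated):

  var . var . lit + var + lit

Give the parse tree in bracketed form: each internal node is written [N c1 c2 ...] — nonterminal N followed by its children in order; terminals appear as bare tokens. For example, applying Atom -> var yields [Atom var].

Expr
Term + Expr
Term . Factor + Expr
Term . Factor . Factor + Expr
Factor . Factor . Factor + Expr
Prim . Factor . Factor + Expr
Atom . Factor . Factor + Expr
var . Factor . Factor + Expr
var . Prim . Factor + Expr
var . Atom . Factor + Expr
var . var . Factor + Expr
var . var . Prim + Expr
var . var . Atom + Expr
var . var . lit + Expr
var . var . lit + Term + Expr
var . var . lit + Factor + Expr
var . var . lit + Prim + Expr
var . var . lit + Atom + Expr
var . var . lit + var + Expr
var . var . lit + var + Term
var . var . lit + var + Factor
var . var . lit + var + Prim
var . var . lit + var + Atom
var . var . lit + var + lit

[Expr [Term [Term [Term [Factor [Prim [Atom var]]]] . [Factor [Prim [Atom var]]]] . [Factor [Prim [Atom lit]]]] + [Expr [Term [Factor [Prim [Atom var]]]] + [Expr [Term [Factor [Prim [Atom lit]]]]]]]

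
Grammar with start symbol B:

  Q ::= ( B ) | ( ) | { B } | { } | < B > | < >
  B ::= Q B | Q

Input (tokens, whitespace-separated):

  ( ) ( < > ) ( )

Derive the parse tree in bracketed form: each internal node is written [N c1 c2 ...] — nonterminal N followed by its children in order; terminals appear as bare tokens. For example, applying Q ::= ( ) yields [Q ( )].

B
Q B
( ) B
( ) Q B
( ) ( B ) B
( ) ( Q ) B
( ) ( < > ) B
( ) ( < > ) Q
( ) ( < > ) ( )

[B [Q ( )] [B [Q ( [B [Q < >]] )] [B [Q ( )]]]]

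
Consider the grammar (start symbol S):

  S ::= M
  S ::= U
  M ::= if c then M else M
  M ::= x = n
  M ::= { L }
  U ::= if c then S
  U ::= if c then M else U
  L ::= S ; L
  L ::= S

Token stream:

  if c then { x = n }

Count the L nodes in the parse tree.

1

[S [U if c then [S [M { [L [S [M x = n]]] }]]]]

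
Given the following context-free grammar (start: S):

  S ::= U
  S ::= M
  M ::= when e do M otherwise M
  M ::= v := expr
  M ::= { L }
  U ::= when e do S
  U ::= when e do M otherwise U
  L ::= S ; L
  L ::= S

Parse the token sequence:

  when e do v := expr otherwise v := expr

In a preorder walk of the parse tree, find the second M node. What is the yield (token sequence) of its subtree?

[S [M when e do [M v := expr] otherwise [M v := expr]]]

v := expr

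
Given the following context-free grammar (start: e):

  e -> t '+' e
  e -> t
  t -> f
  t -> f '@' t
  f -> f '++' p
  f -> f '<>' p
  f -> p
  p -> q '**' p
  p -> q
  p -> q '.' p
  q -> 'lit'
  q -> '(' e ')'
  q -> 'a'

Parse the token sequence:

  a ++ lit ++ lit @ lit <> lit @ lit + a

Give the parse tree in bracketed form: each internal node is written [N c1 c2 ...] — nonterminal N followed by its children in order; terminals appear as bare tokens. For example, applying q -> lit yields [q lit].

[e [t [f [f [f [p [q a]]] ++ [p [q lit]]] ++ [p [q lit]]] @ [t [f [f [p [q lit]]] <> [p [q lit]]] @ [t [f [p [q lit]]]]]] + [e [t [f [p [q a]]]]]]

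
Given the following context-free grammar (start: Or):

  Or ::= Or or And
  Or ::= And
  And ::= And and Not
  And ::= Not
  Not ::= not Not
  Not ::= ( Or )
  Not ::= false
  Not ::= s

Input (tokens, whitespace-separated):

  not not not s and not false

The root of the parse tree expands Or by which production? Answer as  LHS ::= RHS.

[Or [And [And [Not not [Not not [Not not [Not s]]]]] and [Not not [Not false]]]]

Or ::= And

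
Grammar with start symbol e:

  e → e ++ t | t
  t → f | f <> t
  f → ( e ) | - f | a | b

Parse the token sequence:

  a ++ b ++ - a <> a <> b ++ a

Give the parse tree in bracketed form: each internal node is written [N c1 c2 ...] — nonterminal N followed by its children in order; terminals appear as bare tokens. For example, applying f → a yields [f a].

[e [e [e [e [t [f a]]] ++ [t [f b]]] ++ [t [f - [f a]] <> [t [f a] <> [t [f b]]]]] ++ [t [f a]]]

e
e ++ t
e ++ t ++ t
e ++ t ++ t ++ t
t ++ t ++ t ++ t
f ++ t ++ t ++ t
a ++ t ++ t ++ t
a ++ f ++ t ++ t
a ++ b ++ t ++ t
a ++ b ++ f <> t ++ t
a ++ b ++ - f <> t ++ t
a ++ b ++ - a <> t ++ t
a ++ b ++ - a <> f <> t ++ t
a ++ b ++ - a <> a <> t ++ t
a ++ b ++ - a <> a <> f ++ t
a ++ b ++ - a <> a <> b ++ t
a ++ b ++ - a <> a <> b ++ f
a ++ b ++ - a <> a <> b ++ a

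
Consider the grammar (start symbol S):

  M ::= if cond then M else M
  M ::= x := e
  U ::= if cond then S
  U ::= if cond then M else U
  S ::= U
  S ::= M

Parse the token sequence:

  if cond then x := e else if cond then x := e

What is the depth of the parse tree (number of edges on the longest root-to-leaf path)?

5

[S [U if cond then [M x := e] else [U if cond then [S [M x := e]]]]]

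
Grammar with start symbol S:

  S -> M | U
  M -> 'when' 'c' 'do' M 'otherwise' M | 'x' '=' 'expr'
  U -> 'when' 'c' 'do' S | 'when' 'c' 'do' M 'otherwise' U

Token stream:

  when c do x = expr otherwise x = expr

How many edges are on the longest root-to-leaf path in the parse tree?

[S [M when c do [M x = expr] otherwise [M x = expr]]]

3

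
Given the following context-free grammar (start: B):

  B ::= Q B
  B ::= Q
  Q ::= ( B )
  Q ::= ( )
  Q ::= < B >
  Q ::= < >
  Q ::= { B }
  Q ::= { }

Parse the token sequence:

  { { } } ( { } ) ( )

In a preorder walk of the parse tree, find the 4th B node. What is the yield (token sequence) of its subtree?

{ }

[B [Q { [B [Q { }]] }] [B [Q ( [B [Q { }]] )] [B [Q ( )]]]]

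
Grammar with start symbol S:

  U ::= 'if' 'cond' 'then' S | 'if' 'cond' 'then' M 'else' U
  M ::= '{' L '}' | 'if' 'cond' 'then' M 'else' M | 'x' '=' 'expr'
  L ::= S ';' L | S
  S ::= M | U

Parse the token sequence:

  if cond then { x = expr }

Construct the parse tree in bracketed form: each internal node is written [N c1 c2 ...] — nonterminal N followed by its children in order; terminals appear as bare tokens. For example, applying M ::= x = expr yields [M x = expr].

[S [U if cond then [S [M { [L [S [M x = expr]]] }]]]]

S
U
if cond then S
if cond then M
if cond then { L }
if cond then { S }
if cond then { M }
if cond then { x = expr }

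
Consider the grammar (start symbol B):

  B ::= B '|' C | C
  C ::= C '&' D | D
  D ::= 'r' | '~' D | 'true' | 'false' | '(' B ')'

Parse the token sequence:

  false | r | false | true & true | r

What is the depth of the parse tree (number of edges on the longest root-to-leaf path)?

[B [B [B [B [B [C [D false]]] | [C [D r]]] | [C [D false]]] | [C [C [D true]] & [D true]]] | [C [D r]]]

7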